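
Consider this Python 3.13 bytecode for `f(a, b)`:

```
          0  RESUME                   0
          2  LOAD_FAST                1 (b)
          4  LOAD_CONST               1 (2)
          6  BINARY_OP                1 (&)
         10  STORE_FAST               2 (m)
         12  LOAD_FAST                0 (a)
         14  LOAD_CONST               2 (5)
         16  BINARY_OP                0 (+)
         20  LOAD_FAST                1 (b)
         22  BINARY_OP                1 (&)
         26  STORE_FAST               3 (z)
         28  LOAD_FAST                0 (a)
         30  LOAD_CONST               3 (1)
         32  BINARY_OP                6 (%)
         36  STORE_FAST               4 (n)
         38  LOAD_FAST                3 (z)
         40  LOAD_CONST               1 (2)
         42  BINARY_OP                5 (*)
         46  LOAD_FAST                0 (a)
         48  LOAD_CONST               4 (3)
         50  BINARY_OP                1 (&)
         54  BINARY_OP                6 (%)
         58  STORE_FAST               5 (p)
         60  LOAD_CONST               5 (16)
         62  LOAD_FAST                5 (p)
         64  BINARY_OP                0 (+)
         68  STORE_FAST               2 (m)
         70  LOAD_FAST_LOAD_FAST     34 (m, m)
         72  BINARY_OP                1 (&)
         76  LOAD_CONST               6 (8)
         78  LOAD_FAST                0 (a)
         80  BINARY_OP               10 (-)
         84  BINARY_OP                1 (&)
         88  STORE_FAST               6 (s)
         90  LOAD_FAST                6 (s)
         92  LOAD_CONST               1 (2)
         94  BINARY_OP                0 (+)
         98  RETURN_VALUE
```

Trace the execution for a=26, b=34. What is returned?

2

LOAD_FAST b → push 34. Stack: [34]
LOAD_CONST → push 2. Stack: [34, 2]
BINARY_OP & → 34 & 2 = 2. Stack: [2]
STORE_FAST m → m=2. Stack: []
LOAD_FAST a → push 26. Stack: [26]
LOAD_CONST → push 5. Stack: [26, 5]
BINARY_OP + → 26 + 5 = 31. Stack: [31]
LOAD_FAST b → push 34. Stack: [31, 34]
BINARY_OP & → 31 & 34 = 2. Stack: [2]
STORE_FAST z → z=2. Stack: []
LOAD_FAST a → push 26. Stack: [26]
LOAD_CONST → push 1. Stack: [26, 1]
BINARY_OP % → 26 % 1 = 0. Stack: [0]
STORE_FAST n → n=0. Stack: []
LOAD_FAST z → push 2. Stack: [2]
LOAD_CONST → push 2. Stack: [2, 2]
BINARY_OP * → 2 * 2 = 4. Stack: [4]
LOAD_FAST a → push 26. Stack: [4, 26]
LOAD_CONST → push 3. Stack: [4, 26, 3]
BINARY_OP & → 26 & 3 = 2. Stack: [4, 2]
BINARY_OP % → 4 % 2 = 0. Stack: [0]
STORE_FAST p → p=0. Stack: []
LOAD_CONST → push 16. Stack: [16]
LOAD_FAST p → push 0. Stack: [16, 0]
BINARY_OP + → 16 + 0 = 16. Stack: [16]
STORE_FAST m → m=16. Stack: []
LOAD_FAST_LOAD_FAST m,m → push 16,16. Stack: [16, 16]
BINARY_OP & → 16 & 16 = 16. Stack: [16]
LOAD_CONST → push 8. Stack: [16, 8]
LOAD_FAST a → push 26. Stack: [16, 8, 26]
BINARY_OP - → 8 - 26 = -18. Stack: [16, -18]
BINARY_OP & → 16 & -18 = 0. Stack: [0]
STORE_FAST s → s=0. Stack: []
LOAD_FAST s → push 0. Stack: [0]
LOAD_CONST → push 2. Stack: [0, 2]
BINARY_OP + → 0 + 2 = 2. Stack: [2]
RETURN_VALUE → return 2.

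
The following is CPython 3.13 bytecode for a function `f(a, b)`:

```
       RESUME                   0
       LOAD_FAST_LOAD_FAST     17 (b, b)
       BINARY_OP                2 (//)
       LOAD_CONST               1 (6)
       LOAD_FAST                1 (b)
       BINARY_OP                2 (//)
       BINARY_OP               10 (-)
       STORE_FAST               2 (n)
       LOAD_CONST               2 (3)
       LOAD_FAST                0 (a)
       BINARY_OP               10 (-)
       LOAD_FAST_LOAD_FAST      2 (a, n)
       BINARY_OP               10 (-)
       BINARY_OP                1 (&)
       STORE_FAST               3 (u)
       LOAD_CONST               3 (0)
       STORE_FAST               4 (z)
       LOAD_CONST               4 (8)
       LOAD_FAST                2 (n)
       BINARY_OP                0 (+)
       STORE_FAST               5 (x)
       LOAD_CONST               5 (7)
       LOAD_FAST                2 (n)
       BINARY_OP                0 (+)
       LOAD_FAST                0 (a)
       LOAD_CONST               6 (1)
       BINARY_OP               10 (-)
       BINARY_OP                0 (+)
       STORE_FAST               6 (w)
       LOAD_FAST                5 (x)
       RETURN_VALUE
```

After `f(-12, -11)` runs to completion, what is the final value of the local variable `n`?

2

LOAD_FAST_LOAD_FAST b,b → push -11,-11. Stack: [-11, -11]
BINARY_OP // → -11 // -11 = 1. Stack: [1]
LOAD_CONST → push 6. Stack: [1, 6]
LOAD_FAST b → push -11. Stack: [1, 6, -11]
BINARY_OP // → 6 // -11 = -1. Stack: [1, -1]
BINARY_OP - → 1 - -1 = 2. Stack: [2]
STORE_FAST n → n=2. Stack: []
LOAD_CONST → push 3. Stack: [3]
LOAD_FAST a → push -12. Stack: [3, -12]
BINARY_OP - → 3 - -12 = 15. Stack: [15]
LOAD_FAST_LOAD_FAST a,n → push -12,2. Stack: [15, -12, 2]
BINARY_OP - → -12 - 2 = -14. Stack: [15, -14]
BINARY_OP & → 15 & -14 = 2. Stack: [2]
STORE_FAST u → u=2. Stack: []
LOAD_CONST → push 0. Stack: [0]
STORE_FAST z → z=0. Stack: []
LOAD_CONST → push 8. Stack: [8]
LOAD_FAST n → push 2. Stack: [8, 2]
BINARY_OP + → 8 + 2 = 10. Stack: [10]
STORE_FAST x → x=10. Stack: []
LOAD_CONST → push 7. Stack: [7]
LOAD_FAST n → push 2. Stack: [7, 2]
BINARY_OP + → 7 + 2 = 9. Stack: [9]
LOAD_FAST a → push -12. Stack: [9, -12]
LOAD_CONST → push 1. Stack: [9, -12, 1]
BINARY_OP - → -12 - 1 = -13. Stack: [9, -13]
BINARY_OP + → 9 + -13 = -4. Stack: [-4]
STORE_FAST w → w=-4. Stack: []
LOAD_FAST x → push 10. Stack: [10]
RETURN_VALUE → return 10.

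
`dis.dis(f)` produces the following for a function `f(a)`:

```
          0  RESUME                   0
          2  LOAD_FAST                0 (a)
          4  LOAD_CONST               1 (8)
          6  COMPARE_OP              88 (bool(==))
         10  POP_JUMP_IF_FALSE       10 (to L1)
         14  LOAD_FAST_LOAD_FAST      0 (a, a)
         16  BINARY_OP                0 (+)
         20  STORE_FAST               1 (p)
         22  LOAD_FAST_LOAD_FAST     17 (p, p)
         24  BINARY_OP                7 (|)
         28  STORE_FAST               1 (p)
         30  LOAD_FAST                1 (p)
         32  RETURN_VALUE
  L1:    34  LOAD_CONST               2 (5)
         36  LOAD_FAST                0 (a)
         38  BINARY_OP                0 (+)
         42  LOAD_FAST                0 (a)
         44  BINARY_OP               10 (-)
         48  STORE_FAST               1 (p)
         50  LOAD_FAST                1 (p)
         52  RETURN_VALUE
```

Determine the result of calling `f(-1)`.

5

LOAD_FAST a → push -1. Stack: [-1]
LOAD_CONST → push 8. Stack: [-1, 8]
COMPARE_OP bool(==) → -1 vs 8 = False. Stack: [False]
POP_JUMP_IF_FALSE → pop False; jump. Stack: []
LOAD_CONST → push 5. Stack: [5]
LOAD_FAST a → push -1. Stack: [5, -1]
BINARY_OP + → 5 + -1 = 4. Stack: [4]
LOAD_FAST a → push -1. Stack: [4, -1]
BINARY_OP - → 4 - -1 = 5. Stack: [5]
STORE_FAST p → p=5. Stack: []
LOAD_FAST p → push 5. Stack: [5]
RETURN_VALUE → return 5.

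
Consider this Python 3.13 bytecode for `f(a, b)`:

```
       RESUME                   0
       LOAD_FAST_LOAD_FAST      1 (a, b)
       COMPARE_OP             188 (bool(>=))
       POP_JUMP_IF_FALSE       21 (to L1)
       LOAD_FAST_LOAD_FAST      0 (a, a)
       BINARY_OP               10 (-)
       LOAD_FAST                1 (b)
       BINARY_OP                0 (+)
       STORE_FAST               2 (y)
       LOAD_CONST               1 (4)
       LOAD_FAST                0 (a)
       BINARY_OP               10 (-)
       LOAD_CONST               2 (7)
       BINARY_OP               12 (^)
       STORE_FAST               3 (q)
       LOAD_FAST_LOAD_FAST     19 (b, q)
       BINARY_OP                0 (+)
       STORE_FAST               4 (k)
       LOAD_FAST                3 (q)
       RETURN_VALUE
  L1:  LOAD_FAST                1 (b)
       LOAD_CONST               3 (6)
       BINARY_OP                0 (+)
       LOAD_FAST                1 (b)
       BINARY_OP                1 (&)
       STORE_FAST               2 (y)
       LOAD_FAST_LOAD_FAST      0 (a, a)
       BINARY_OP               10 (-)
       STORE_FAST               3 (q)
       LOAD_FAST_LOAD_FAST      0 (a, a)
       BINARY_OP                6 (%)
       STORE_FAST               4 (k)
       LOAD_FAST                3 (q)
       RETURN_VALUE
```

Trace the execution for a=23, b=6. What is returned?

LOAD_FAST_LOAD_FAST a,b → push 23,6. Stack: [23, 6]
COMPARE_OP bool(>=) → 23 vs 6 = True. Stack: [True]
POP_JUMP_IF_FALSE → pop True; no jump. Stack: []
LOAD_FAST_LOAD_FAST a,a → push 23,23. Stack: [23, 23]
BINARY_OP - → 23 - 23 = 0. Stack: [0]
LOAD_FAST b → push 6. Stack: [0, 6]
BINARY_OP + → 0 + 6 = 6. Stack: [6]
STORE_FAST y → y=6. Stack: []
LOAD_CONST → push 4. Stack: [4]
LOAD_FAST a → push 23. Stack: [4, 23]
BINARY_OP - → 4 - 23 = -19. Stack: [-19]
LOAD_CONST → push 7. Stack: [-19, 7]
BINARY_OP ^ → -19 ^ 7 = -22. Stack: [-22]
STORE_FAST q → q=-22. Stack: []
LOAD_FAST_LOAD_FAST b,q → push 6,-22. Stack: [6, -22]
BINARY_OP + → 6 + -22 = -16. Stack: [-16]
STORE_FAST k → k=-16. Stack: []
LOAD_FAST q → push -22. Stack: [-22]
RETURN_VALUE → return -22.

-22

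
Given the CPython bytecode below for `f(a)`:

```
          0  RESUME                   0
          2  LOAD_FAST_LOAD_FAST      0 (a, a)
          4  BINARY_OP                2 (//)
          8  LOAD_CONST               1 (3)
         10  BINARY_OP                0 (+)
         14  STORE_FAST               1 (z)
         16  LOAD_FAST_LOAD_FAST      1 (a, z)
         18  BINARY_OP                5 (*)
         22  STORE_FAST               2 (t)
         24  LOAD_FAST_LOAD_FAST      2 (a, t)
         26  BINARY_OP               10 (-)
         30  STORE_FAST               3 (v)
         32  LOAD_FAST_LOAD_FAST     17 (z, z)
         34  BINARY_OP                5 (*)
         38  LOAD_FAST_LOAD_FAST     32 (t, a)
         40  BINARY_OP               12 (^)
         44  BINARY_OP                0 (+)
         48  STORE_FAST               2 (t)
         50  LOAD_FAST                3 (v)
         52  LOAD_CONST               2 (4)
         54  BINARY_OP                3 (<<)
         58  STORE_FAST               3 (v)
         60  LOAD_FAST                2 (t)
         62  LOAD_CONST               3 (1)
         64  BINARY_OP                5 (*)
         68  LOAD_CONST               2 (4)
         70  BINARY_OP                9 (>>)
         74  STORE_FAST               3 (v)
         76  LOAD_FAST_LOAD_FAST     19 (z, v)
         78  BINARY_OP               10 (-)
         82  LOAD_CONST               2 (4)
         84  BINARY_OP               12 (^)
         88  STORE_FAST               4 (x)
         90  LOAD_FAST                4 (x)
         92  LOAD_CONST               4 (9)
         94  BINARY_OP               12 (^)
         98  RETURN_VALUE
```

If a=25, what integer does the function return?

-15

LOAD_FAST_LOAD_FAST a,a → push 25,25. Stack: [25, 25]
BINARY_OP // → 25 // 25 = 1. Stack: [1]
LOAD_CONST → push 3. Stack: [1, 3]
BINARY_OP + → 1 + 3 = 4. Stack: [4]
STORE_FAST z → z=4. Stack: []
LOAD_FAST_LOAD_FAST a,z → push 25,4. Stack: [25, 4]
BINARY_OP * → 25 * 4 = 100. Stack: [100]
STORE_FAST t → t=100. Stack: []
LOAD_FAST_LOAD_FAST a,t → push 25,100. Stack: [25, 100]
BINARY_OP - → 25 - 100 = -75. Stack: [-75]
STORE_FAST v → v=-75. Stack: []
LOAD_FAST_LOAD_FAST z,z → push 4,4. Stack: [4, 4]
BINARY_OP * → 4 * 4 = 16. Stack: [16]
LOAD_FAST_LOAD_FAST t,a → push 100,25. Stack: [16, 100, 25]
BINARY_OP ^ → 100 ^ 25 = 125. Stack: [16, 125]
BINARY_OP + → 16 + 125 = 141. Stack: [141]
STORE_FAST t → t=141. Stack: []
LOAD_FAST v → push -75. Stack: [-75]
LOAD_CONST → push 4. Stack: [-75, 4]
BINARY_OP << → -75 << 4 = -1200. Stack: [-1200]
STORE_FAST v → v=-1200. Stack: []
LOAD_FAST t → push 141. Stack: [141]
LOAD_CONST → push 1. Stack: [141, 1]
BINARY_OP * → 141 * 1 = 141. Stack: [141]
LOAD_CONST → push 4. Stack: [141, 4]
BINARY_OP >> → 141 >> 4 = 8. Stack: [8]
STORE_FAST v → v=8. Stack: []
LOAD_FAST_LOAD_FAST z,v → push 4,8. Stack: [4, 8]
BINARY_OP - → 4 - 8 = -4. Stack: [-4]
LOAD_CONST → push 4. Stack: [-4, 4]
BINARY_OP ^ → -4 ^ 4 = -8. Stack: [-8]
STORE_FAST x → x=-8. Stack: []
LOAD_FAST x → push -8. Stack: [-8]
LOAD_CONST → push 9. Stack: [-8, 9]
BINARY_OP ^ → -8 ^ 9 = -15. Stack: [-15]
RETURN_VALUE → return -15.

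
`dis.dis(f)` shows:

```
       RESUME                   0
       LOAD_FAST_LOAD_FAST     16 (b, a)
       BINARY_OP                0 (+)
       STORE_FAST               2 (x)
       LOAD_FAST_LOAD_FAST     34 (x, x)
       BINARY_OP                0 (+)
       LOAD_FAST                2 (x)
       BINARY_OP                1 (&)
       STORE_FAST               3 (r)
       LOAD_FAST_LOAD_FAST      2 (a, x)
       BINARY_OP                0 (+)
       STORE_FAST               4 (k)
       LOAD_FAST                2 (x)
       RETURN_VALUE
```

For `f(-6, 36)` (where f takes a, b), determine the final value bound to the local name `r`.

LOAD_FAST_LOAD_FAST b,a → push 36,-6. Stack: [36, -6]
BINARY_OP + → 36 + -6 = 30. Stack: [30]
STORE_FAST x → x=30. Stack: []
LOAD_FAST_LOAD_FAST x,x → push 30,30. Stack: [30, 30]
BINARY_OP + → 30 + 30 = 60. Stack: [60]
LOAD_FAST x → push 30. Stack: [60, 30]
BINARY_OP & → 60 & 30 = 28. Stack: [28]
STORE_FAST r → r=28. Stack: []
LOAD_FAST_LOAD_FAST a,x → push -6,30. Stack: [-6, 30]
BINARY_OP + → -6 + 30 = 24. Stack: [24]
STORE_FAST k → k=24. Stack: []
LOAD_FAST x → push 30. Stack: [30]
RETURN_VALUE → return 30.

28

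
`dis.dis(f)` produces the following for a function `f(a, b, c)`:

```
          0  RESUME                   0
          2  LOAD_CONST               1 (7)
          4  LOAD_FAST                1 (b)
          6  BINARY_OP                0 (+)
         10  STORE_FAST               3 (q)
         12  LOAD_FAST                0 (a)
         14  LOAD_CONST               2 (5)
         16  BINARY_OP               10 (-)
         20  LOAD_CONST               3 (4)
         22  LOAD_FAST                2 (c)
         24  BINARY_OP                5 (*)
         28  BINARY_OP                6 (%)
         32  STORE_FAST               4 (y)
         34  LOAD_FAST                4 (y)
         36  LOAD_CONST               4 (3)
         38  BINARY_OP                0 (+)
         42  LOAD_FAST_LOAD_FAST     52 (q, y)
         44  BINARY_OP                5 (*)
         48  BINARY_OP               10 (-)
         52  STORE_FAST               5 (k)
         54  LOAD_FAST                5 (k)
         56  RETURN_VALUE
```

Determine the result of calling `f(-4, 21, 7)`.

LOAD_CONST → push 7. Stack: [7]
LOAD_FAST b → push 21. Stack: [7, 21]
BINARY_OP + → 7 + 21 = 28. Stack: [28]
STORE_FAST q → q=28. Stack: []
LOAD_FAST a → push -4. Stack: [-4]
LOAD_CONST → push 5. Stack: [-4, 5]
BINARY_OP - → -4 - 5 = -9. Stack: [-9]
LOAD_CONST → push 4. Stack: [-9, 4]
LOAD_FAST c → push 7. Stack: [-9, 4, 7]
BINARY_OP * → 4 * 7 = 28. Stack: [-9, 28]
BINARY_OP % → -9 % 28 = 19. Stack: [19]
STORE_FAST y → y=19. Stack: []
LOAD_FAST y → push 19. Stack: [19]
LOAD_CONST → push 3. Stack: [19, 3]
BINARY_OP + → 19 + 3 = 22. Stack: [22]
LOAD_FAST_LOAD_FAST q,y → push 28,19. Stack: [22, 28, 19]
BINARY_OP * → 28 * 19 = 532. Stack: [22, 532]
BINARY_OP - → 22 - 532 = -510. Stack: [-510]
STORE_FAST k → k=-510. Stack: []
LOAD_FAST k → push -510. Stack: [-510]
RETURN_VALUE → return -510.

-510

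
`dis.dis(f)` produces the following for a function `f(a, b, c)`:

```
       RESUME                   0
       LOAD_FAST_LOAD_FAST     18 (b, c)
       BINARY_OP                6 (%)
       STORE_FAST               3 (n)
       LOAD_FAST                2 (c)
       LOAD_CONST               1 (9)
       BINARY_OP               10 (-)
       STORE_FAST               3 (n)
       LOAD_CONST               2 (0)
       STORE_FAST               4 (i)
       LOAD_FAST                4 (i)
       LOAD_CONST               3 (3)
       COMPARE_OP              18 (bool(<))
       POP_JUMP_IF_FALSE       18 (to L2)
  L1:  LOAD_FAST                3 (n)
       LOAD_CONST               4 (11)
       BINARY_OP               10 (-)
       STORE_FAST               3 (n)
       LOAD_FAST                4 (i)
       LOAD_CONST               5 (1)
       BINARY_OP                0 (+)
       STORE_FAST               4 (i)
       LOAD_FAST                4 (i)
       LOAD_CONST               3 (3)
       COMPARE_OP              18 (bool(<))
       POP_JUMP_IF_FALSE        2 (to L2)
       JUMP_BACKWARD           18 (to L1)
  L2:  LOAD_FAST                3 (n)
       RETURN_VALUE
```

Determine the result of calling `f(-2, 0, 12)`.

-30

LOAD_FAST_LOAD_FAST b,c → push 0,12. Stack: [0, 12]
BINARY_OP % → 0 % 12 = 0. Stack: [0]
STORE_FAST n → n=0. Stack: []
LOAD_FAST c → push 12. Stack: [12]
LOAD_CONST → push 9. Stack: [12, 9]
BINARY_OP - → 12 - 9 = 3. Stack: [3]
STORE_FAST n → n=3. Stack: []
LOAD_CONST → push 0. Stack: [0]
STORE_FAST i → i=0. Stack: []
LOAD_FAST i → push 0. Stack: [0]
LOAD_CONST → push 3. Stack: [0, 3]
COMPARE_OP bool(<) → 0 vs 3 = True. Stack: [True]
POP_JUMP_IF_FALSE → pop True; no jump. Stack: []
LOAD_FAST n → push 3. Stack: [3]
LOAD_CONST → push 11. Stack: [3, 11]
BINARY_OP - → 3 - 11 = -8. Stack: [-8]
STORE_FAST n → n=-8. Stack: []
LOAD_FAST i → push 0. Stack: [0]
LOAD_CONST → push 1. Stack: [0, 1]
BINARY_OP + → 0 + 1 = 1. Stack: [1]
STORE_FAST i → i=1. Stack: []
LOAD_FAST i → push 1. Stack: [1]
LOAD_CONST → push 3. Stack: [1, 3]
COMPARE_OP bool(<) → 1 vs 3 = True. Stack: [True]
POP_JUMP_IF_FALSE → pop True; no jump. Stack: []
LOAD_FAST n → push -8. Stack: [-8]
LOAD_CONST → push 11. Stack: [-8, 11]
BINARY_OP - → -8 - 11 = -19. Stack: [-19]
STORE_FAST n → n=-19. Stack: []
LOAD_FAST i → push 1. Stack: [1]
LOAD_CONST → push 1. Stack: [1, 1]
BINARY_OP + → 1 + 1 = 2. Stack: [2]
STORE_FAST i → i=2. Stack: []
LOAD_FAST i → push 2. Stack: [2]
LOAD_CONST → push 3. Stack: [2, 3]
COMPARE_OP bool(<) → 2 vs 3 = True. Stack: [True]
POP_JUMP_IF_FALSE → pop True; no jump. Stack: []
LOAD_FAST n → push -19. Stack: [-19]
LOAD_CONST → push 11. Stack: [-19, 11]
BINARY_OP - → -19 - 11 = -30. Stack: [-30]
STORE_FAST n → n=-30. Stack: []
LOAD_FAST i → push 2. Stack: [2]
LOAD_CONST → push 1. Stack: [2, 1]
BINARY_OP + → 2 + 1 = 3. Stack: [3]
STORE_FAST i → i=3. Stack: []
LOAD_FAST i → push 3. Stack: [3]
LOAD_CONST → push 3. Stack: [3, 3]
COMPARE_OP bool(<) → 3 vs 3 = False. Stack: [False]
POP_JUMP_IF_FALSE → pop False; jump. Stack: []
LOAD_FAST n → push -30. Stack: [-30]
RETURN_VALUE → return -30.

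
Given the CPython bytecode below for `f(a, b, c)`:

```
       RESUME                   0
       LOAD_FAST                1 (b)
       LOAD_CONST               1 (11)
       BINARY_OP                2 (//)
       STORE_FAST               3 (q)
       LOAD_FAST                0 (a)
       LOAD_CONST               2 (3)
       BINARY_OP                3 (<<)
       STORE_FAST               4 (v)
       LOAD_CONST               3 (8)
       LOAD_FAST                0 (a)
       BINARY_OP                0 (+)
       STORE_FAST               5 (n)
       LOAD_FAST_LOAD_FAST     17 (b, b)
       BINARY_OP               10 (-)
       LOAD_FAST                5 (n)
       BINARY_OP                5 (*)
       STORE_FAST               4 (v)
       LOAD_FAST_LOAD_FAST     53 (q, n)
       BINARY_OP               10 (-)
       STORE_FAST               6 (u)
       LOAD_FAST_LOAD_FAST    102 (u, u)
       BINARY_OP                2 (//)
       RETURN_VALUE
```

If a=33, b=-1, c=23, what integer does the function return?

1

LOAD_FAST b → push -1. Stack: [-1]
LOAD_CONST → push 11. Stack: [-1, 11]
BINARY_OP // → -1 // 11 = -1. Stack: [-1]
STORE_FAST q → q=-1. Stack: []
LOAD_FAST a → push 33. Stack: [33]
LOAD_CONST → push 3. Stack: [33, 3]
BINARY_OP << → 33 << 3 = 264. Stack: [264]
STORE_FAST v → v=264. Stack: []
LOAD_CONST → push 8. Stack: [8]
LOAD_FAST a → push 33. Stack: [8, 33]
BINARY_OP + → 8 + 33 = 41. Stack: [41]
STORE_FAST n → n=41. Stack: []
LOAD_FAST_LOAD_FAST b,b → push -1,-1. Stack: [-1, -1]
BINARY_OP - → -1 - -1 = 0. Stack: [0]
LOAD_FAST n → push 41. Stack: [0, 41]
BINARY_OP * → 0 * 41 = 0. Stack: [0]
STORE_FAST v → v=0. Stack: []
LOAD_FAST_LOAD_FAST q,n → push -1,41. Stack: [-1, 41]
BINARY_OP - → -1 - 41 = -42. Stack: [-42]
STORE_FAST u → u=-42. Stack: []
LOAD_FAST_LOAD_FAST u,u → push -42,-42. Stack: [-42, -42]
BINARY_OP // → -42 // -42 = 1. Stack: [1]
RETURN_VALUE → return 1.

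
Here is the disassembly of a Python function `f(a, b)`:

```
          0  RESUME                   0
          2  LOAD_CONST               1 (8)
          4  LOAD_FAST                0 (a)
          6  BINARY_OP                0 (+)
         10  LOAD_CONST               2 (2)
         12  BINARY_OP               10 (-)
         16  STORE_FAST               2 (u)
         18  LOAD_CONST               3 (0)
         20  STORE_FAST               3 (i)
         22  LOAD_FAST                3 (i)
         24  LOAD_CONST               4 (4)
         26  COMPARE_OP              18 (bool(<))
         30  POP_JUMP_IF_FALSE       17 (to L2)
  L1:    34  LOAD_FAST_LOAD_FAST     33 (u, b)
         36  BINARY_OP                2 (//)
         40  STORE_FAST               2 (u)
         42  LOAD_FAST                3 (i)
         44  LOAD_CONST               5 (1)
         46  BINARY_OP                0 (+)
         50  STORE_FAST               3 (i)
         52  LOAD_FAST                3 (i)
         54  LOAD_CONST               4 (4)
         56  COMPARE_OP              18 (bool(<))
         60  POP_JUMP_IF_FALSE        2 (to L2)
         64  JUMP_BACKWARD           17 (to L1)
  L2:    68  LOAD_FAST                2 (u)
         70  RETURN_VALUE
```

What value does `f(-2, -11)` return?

0

LOAD_CONST → push 8. Stack: [8]
LOAD_FAST a → push -2. Stack: [8, -2]
BINARY_OP + → 8 + -2 = 6. Stack: [6]
LOAD_CONST → push 2. Stack: [6, 2]
BINARY_OP - → 6 - 2 = 4. Stack: [4]
STORE_FAST u → u=4. Stack: []
LOAD_CONST → push 0. Stack: [0]
STORE_FAST i → i=0. Stack: []
LOAD_FAST i → push 0. Stack: [0]
LOAD_CONST → push 4. Stack: [0, 4]
COMPARE_OP bool(<) → 0 vs 4 = True. Stack: [True]
POP_JUMP_IF_FALSE → pop True; no jump. Stack: []
LOAD_FAST_LOAD_FAST u,b → push 4,-11. Stack: [4, -11]
BINARY_OP // → 4 // -11 = -1. Stack: [-1]
STORE_FAST u → u=-1. Stack: []
LOAD_FAST i → push 0. Stack: [0]
LOAD_CONST → push 1. Stack: [0, 1]
BINARY_OP + → 0 + 1 = 1. Stack: [1]
STORE_FAST i → i=1. Stack: []
LOAD_FAST i → push 1. Stack: [1]
LOAD_CONST → push 4. Stack: [1, 4]
COMPARE_OP bool(<) → 1 vs 4 = True. Stack: [True]
POP_JUMP_IF_FALSE → pop True; no jump. Stack: []
LOAD_FAST_LOAD_FAST u,b → push -1,-11. Stack: [-1, -11]
BINARY_OP // → -1 // -11 = 0. Stack: [0]
STORE_FAST u → u=0. Stack: []
LOAD_FAST i → push 1. Stack: [1]
LOAD_CONST → push 1. Stack: [1, 1]
BINARY_OP + → 1 + 1 = 2. Stack: [2]
STORE_FAST i → i=2. Stack: []
LOAD_FAST i → push 2. Stack: [2]
LOAD_CONST → push 4. Stack: [2, 4]
COMPARE_OP bool(<) → 2 vs 4 = True. Stack: [True]
POP_JUMP_IF_FALSE → pop True; no jump. Stack: []
LOAD_FAST_LOAD_FAST u,b → push 0,-11. Stack: [0, -11]
BINARY_OP // → 0 // -11 = 0. Stack: [0]
STORE_FAST u → u=0. Stack: []
LOAD_FAST i → push 2. Stack: [2]
LOAD_CONST → push 1. Stack: [2, 1]
BINARY_OP + → 2 + 1 = 3. Stack: [3]
STORE_FAST i → i=3. Stack: []
LOAD_FAST i → push 3. Stack: [3]
LOAD_CONST → push 4. Stack: [3, 4]
COMPARE_OP bool(<) → 3 vs 4 = True. Stack: [True]
POP_JUMP_IF_FALSE → pop True; no jump. Stack: []
LOAD_FAST_LOAD_FAST u,b → push 0,-11. Stack: [0, -11]
BINARY_OP // → 0 // -11 = 0. Stack: [0]
STORE_FAST u → u=0. Stack: []
LOAD_FAST i → push 3. Stack: [3]
LOAD_CONST → push 1. Stack: [3, 1]
BINARY_OP + → 3 + 1 = 4. Stack: [4]
STORE_FAST i → i=4. Stack: []
LOAD_FAST i → push 4. Stack: [4]
LOAD_CONST → push 4. Stack: [4, 4]
COMPARE_OP bool(<) → 4 vs 4 = False. Stack: [False]
POP_JUMP_IF_FALSE → pop False; jump. Stack: []
LOAD_FAST u → push 0. Stack: [0]
RETURN_VALUE → return 0.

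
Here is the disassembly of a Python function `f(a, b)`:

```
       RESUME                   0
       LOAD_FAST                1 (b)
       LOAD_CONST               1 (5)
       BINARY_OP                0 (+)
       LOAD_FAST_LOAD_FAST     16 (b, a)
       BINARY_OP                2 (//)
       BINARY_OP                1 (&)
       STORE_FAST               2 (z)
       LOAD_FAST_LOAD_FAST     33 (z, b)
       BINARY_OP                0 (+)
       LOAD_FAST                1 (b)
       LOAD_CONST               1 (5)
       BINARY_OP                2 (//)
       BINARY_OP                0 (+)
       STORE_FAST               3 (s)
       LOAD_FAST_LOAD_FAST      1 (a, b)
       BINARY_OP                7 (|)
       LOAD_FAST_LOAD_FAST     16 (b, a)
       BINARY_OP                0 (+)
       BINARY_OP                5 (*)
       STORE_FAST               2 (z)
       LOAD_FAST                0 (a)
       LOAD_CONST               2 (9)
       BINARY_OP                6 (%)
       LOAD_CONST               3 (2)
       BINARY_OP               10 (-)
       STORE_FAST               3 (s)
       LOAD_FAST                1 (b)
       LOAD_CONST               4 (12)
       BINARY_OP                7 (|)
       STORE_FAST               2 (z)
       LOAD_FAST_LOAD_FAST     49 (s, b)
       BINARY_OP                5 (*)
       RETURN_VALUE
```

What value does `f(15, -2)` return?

LOAD_FAST b → push -2. Stack: [-2]
LOAD_CONST → push 5. Stack: [-2, 5]
BINARY_OP + → -2 + 5 = 3. Stack: [3]
LOAD_FAST_LOAD_FAST b,a → push -2,15. Stack: [3, -2, 15]
BINARY_OP // → -2 // 15 = -1. Stack: [3, -1]
BINARY_OP & → 3 & -1 = 3. Stack: [3]
STORE_FAST z → z=3. Stack: []
LOAD_FAST_LOAD_FAST z,b → push 3,-2. Stack: [3, -2]
BINARY_OP + → 3 + -2 = 1. Stack: [1]
LOAD_FAST b → push -2. Stack: [1, -2]
LOAD_CONST → push 5. Stack: [1, -2, 5]
BINARY_OP // → -2 // 5 = -1. Stack: [1, -1]
BINARY_OP + → 1 + -1 = 0. Stack: [0]
STORE_FAST s → s=0. Stack: []
LOAD_FAST_LOAD_FAST a,b → push 15,-2. Stack: [15, -2]
BINARY_OP | → 15 | -2 = -1. Stack: [-1]
LOAD_FAST_LOAD_FAST b,a → push -2,15. Stack: [-1, -2, 15]
BINARY_OP + → -2 + 15 = 13. Stack: [-1, 13]
BINARY_OP * → -1 * 13 = -13. Stack: [-13]
STORE_FAST z → z=-13. Stack: []
LOAD_FAST a → push 15. Stack: [15]
LOAD_CONST → push 9. Stack: [15, 9]
BINARY_OP % → 15 % 9 = 6. Stack: [6]
LOAD_CONST → push 2. Stack: [6, 2]
BINARY_OP - → 6 - 2 = 4. Stack: [4]
STORE_FAST s → s=4. Stack: []
LOAD_FAST b → push -2. Stack: [-2]
LOAD_CONST → push 12. Stack: [-2, 12]
BINARY_OP | → -2 | 12 = -2. Stack: [-2]
STORE_FAST z → z=-2. Stack: []
LOAD_FAST_LOAD_FAST s,b → push 4,-2. Stack: [4, -2]
BINARY_OP * → 4 * -2 = -8. Stack: [-8]
RETURN_VALUE → return -8.

-8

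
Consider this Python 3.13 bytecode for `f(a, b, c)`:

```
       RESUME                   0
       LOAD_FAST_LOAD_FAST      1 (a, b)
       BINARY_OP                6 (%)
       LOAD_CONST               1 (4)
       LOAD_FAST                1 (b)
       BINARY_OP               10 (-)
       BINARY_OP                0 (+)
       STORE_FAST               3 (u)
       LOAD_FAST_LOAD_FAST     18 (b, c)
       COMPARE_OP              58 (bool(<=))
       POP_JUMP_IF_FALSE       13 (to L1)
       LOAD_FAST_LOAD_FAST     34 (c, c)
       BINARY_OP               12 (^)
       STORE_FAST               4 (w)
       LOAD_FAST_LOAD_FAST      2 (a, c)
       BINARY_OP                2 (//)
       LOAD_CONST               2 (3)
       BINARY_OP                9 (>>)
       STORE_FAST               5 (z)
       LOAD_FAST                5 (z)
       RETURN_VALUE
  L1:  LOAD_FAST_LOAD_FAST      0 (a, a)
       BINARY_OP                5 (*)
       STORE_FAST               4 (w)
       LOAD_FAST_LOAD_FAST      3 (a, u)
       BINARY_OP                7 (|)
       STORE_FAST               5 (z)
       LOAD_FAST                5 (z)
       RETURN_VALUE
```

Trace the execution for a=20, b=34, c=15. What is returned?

LOAD_FAST_LOAD_FAST a,b → push 20,34. Stack: [20, 34]
BINARY_OP % → 20 % 34 = 20. Stack: [20]
LOAD_CONST → push 4. Stack: [20, 4]
LOAD_FAST b → push 34. Stack: [20, 4, 34]
BINARY_OP - → 4 - 34 = -30. Stack: [20, -30]
BINARY_OP + → 20 + -30 = -10. Stack: [-10]
STORE_FAST u → u=-10. Stack: []
LOAD_FAST_LOAD_FAST b,c → push 34,15. Stack: [34, 15]
COMPARE_OP bool(<=) → 34 vs 15 = False. Stack: [False]
POP_JUMP_IF_FALSE → pop False; jump. Stack: []
LOAD_FAST_LOAD_FAST a,a → push 20,20. Stack: [20, 20]
BINARY_OP * → 20 * 20 = 400. Stack: [400]
STORE_FAST w → w=400. Stack: []
LOAD_FAST_LOAD_FAST a,u → push 20,-10. Stack: [20, -10]
BINARY_OP | → 20 | -10 = -10. Stack: [-10]
STORE_FAST z → z=-10. Stack: []
LOAD_FAST z → push -10. Stack: [-10]
RETURN_VALUE → return -10.

-10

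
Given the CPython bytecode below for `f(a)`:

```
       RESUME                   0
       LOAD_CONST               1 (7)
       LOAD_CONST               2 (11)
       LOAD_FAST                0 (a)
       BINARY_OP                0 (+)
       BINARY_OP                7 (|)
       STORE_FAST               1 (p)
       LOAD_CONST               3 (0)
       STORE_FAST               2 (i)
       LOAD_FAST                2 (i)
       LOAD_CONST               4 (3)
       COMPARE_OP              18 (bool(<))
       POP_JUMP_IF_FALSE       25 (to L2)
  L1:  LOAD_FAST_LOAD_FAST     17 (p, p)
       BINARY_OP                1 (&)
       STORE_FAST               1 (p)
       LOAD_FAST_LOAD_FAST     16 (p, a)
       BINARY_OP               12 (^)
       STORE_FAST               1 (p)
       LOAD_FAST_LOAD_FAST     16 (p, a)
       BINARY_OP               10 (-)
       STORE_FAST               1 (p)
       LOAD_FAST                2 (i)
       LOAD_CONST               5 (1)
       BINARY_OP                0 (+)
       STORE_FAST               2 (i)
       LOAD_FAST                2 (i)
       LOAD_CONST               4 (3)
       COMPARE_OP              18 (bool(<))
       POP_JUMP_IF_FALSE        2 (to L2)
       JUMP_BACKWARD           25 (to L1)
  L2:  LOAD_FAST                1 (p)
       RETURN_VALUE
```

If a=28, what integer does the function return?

-33

LOAD_CONST → push 7
LOAD_CONST → push 11
LOAD_FAST a → push 28
BINARY_OP + → 11 + 28 = 39
BINARY_OP | → 7 | 39 = 39
STORE_FAST p → p=39
LOAD_CONST → push 0
STORE_FAST i → i=0
LOAD_FAST i → push 0
LOAD_CONST → push 3
COMPARE_OP bool(<) → 0 vs 3 = True
POP_JUMP_IF_FALSE → pop True; no jump
LOAD_FAST_LOAD_FAST p,p → push 39,39
BINARY_OP & → 39 & 39 = 39
STORE_FAST p → p=39
LOAD_FAST_LOAD_FAST p,a → push 39,28
BINARY_OP ^ → 39 ^ 28 = 59
STORE_FAST p → p=59
LOAD_FAST_LOAD_FAST p,a → push 59,28
BINARY_OP - → 59 - 28 = 31
STORE_FAST p → p=31
LOAD_FAST i → push 0
LOAD_CONST → push 1
BINARY_OP + → 0 + 1 = 1
STORE_FAST i → i=1
LOAD_FAST i → push 1
LOAD_CONST → push 3
COMPARE_OP bool(<) → 1 vs 3 = True
POP_JUMP_IF_FALSE → pop True; no jump
LOAD_FAST_LOAD_FAST p,p → push 31,31
BINARY_OP & → 31 & 31 = 31
STORE_FAST p → p=31
LOAD_FAST_LOAD_FAST p,a → push 31,28
BINARY_OP ^ → 31 ^ 28 = 3
STORE_FAST p → p=3
LOAD_FAST_LOAD_FAST p,a → push 3,28
BINARY_OP - → 3 - 28 = -25
STORE_FAST p → p=-25
LOAD_FAST i → push 1
LOAD_CONST → push 1
BINARY_OP + → 1 + 1 = 2
STORE_FAST i → i=2
LOAD_FAST i → push 2
LOAD_CONST → push 3
COMPARE_OP bool(<) → 2 vs 3 = True
POP_JUMP_IF_FALSE → pop True; no jump
LOAD_FAST_LOAD_FAST p,p → push -25,-25
BINARY_OP & → -25 & -25 = -25
STORE_FAST p → p=-25
LOAD_FAST_LOAD_FAST p,a → push -25,28
BINARY_OP ^ → -25 ^ 28 = -5
STORE_FAST p → p=-5
LOAD_FAST_LOAD_FAST p,a → push -5,28
BINARY_OP - → -5 - 28 = -33
STORE_FAST p → p=-33
LOAD_FAST i → push 2
LOAD_CONST → push 1
BINARY_OP + → 2 + 1 = 3
STORE_FAST i → i=3
LOAD_FAST i → push 3
LOAD_CONST → push 3
COMPARE_OP bool(<) → 3 vs 3 = False
POP_JUMP_IF_FALSE → pop False; jump
LOAD_FAST p → push -33
RETURN_VALUE → return -33.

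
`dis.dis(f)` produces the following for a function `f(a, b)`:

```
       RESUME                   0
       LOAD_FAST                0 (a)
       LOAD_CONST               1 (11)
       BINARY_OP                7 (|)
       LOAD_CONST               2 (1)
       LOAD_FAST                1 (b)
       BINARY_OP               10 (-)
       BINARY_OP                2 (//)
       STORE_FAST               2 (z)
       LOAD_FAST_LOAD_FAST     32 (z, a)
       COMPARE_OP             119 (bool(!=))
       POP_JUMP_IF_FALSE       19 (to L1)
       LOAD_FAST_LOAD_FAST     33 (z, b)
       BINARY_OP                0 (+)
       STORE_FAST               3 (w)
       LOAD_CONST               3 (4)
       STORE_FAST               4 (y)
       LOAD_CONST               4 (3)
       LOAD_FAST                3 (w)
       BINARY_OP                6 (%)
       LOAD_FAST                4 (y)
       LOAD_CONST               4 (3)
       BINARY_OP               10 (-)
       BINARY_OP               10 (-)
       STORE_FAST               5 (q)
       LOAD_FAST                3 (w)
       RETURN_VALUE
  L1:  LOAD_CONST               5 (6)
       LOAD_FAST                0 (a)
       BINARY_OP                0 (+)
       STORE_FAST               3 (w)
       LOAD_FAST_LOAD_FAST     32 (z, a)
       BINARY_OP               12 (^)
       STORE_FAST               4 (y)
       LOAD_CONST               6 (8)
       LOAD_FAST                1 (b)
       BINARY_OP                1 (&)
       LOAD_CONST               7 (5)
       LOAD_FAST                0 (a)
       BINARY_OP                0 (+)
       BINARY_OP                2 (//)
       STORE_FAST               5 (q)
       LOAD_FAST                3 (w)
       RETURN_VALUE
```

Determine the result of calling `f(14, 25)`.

LOAD_FAST a → push 14. Stack: [14]
LOAD_CONST → push 11. Stack: [14, 11]
BINARY_OP | → 14 | 11 = 15. Stack: [15]
LOAD_CONST → push 1. Stack: [15, 1]
LOAD_FAST b → push 25. Stack: [15, 1, 25]
BINARY_OP - → 1 - 25 = -24. Stack: [15, -24]
BINARY_OP // → 15 // -24 = -1. Stack: [-1]
STORE_FAST z → z=-1. Stack: []
LOAD_FAST_LOAD_FAST z,a → push -1,14. Stack: [-1, 14]
COMPARE_OP bool(!=) → -1 vs 14 = True. Stack: [True]
POP_JUMP_IF_FALSE → pop True; no jump. Stack: []
LOAD_FAST_LOAD_FAST z,b → push -1,25. Stack: [-1, 25]
BINARY_OP + → -1 + 25 = 24. Stack: [24]
STORE_FAST w → w=24. Stack: []
LOAD_CONST → push 4. Stack: [4]
STORE_FAST y → y=4. Stack: []
LOAD_CONST → push 3. Stack: [3]
LOAD_FAST w → push 24. Stack: [3, 24]
BINARY_OP % → 3 % 24 = 3. Stack: [3]
LOAD_FAST y → push 4. Stack: [3, 4]
LOAD_CONST → push 3. Stack: [3, 4, 3]
BINARY_OP - → 4 - 3 = 1. Stack: [3, 1]
BINARY_OP - → 3 - 1 = 2. Stack: [2]
STORE_FAST q → q=2. Stack: []
LOAD_FAST w → push 24. Stack: [24]
RETURN_VALUE → return 24.

24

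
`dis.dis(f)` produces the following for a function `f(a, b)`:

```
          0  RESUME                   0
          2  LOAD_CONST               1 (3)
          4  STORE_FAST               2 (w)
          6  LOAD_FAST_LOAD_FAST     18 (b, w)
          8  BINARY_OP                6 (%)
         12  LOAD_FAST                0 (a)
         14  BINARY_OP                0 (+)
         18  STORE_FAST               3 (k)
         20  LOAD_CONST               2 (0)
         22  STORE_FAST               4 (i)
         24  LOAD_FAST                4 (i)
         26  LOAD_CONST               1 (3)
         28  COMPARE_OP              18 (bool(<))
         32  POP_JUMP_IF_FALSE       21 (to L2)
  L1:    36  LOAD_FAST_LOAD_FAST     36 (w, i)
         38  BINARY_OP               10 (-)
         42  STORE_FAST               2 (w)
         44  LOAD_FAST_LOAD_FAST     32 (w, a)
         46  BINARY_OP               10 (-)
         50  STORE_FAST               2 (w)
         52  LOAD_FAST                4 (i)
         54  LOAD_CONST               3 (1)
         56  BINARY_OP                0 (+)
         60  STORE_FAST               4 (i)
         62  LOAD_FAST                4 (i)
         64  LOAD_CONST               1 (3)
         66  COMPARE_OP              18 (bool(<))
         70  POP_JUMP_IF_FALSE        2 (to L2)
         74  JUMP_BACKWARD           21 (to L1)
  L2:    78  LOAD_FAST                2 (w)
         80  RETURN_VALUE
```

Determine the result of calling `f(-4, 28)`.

12

LOAD_CONST → push 3. Stack: [3]
STORE_FAST w → w=3. Stack: []
LOAD_FAST_LOAD_FAST b,w → push 28,3. Stack: [28, 3]
BINARY_OP % → 28 % 3 = 1. Stack: [1]
LOAD_FAST a → push -4. Stack: [1, -4]
BINARY_OP + → 1 + -4 = -3. Stack: [-3]
STORE_FAST k → k=-3. Stack: []
LOAD_CONST → push 0. Stack: [0]
STORE_FAST i → i=0. Stack: []
LOAD_FAST i → push 0. Stack: [0]
LOAD_CONST → push 3. Stack: [0, 3]
COMPARE_OP bool(<) → 0 vs 3 = True. Stack: [True]
POP_JUMP_IF_FALSE → pop True; no jump. Stack: []
LOAD_FAST_LOAD_FAST w,i → push 3,0. Stack: [3, 0]
BINARY_OP - → 3 - 0 = 3. Stack: [3]
STORE_FAST w → w=3. Stack: []
LOAD_FAST_LOAD_FAST w,a → push 3,-4. Stack: [3, -4]
BINARY_OP - → 3 - -4 = 7. Stack: [7]
STORE_FAST w → w=7. Stack: []
LOAD_FAST i → push 0. Stack: [0]
LOAD_CONST → push 1. Stack: [0, 1]
BINARY_OP + → 0 + 1 = 1. Stack: [1]
STORE_FAST i → i=1. Stack: []
LOAD_FAST i → push 1. Stack: [1]
LOAD_CONST → push 3. Stack: [1, 3]
COMPARE_OP bool(<) → 1 vs 3 = True. Stack: [True]
POP_JUMP_IF_FALSE → pop True; no jump. Stack: []
LOAD_FAST_LOAD_FAST w,i → push 7,1. Stack: [7, 1]
BINARY_OP - → 7 - 1 = 6. Stack: [6]
STORE_FAST w → w=6. Stack: []
LOAD_FAST_LOAD_FAST w,a → push 6,-4. Stack: [6, -4]
BINARY_OP - → 6 - -4 = 10. Stack: [10]
STORE_FAST w → w=10. Stack: []
LOAD_FAST i → push 1. Stack: [1]
LOAD_CONST → push 1. Stack: [1, 1]
BINARY_OP + → 1 + 1 = 2. Stack: [2]
STORE_FAST i → i=2. Stack: []
LOAD_FAST i → push 2. Stack: [2]
LOAD_CONST → push 3. Stack: [2, 3]
COMPARE_OP bool(<) → 2 vs 3 = True. Stack: [True]
POP_JUMP_IF_FALSE → pop True; no jump. Stack: []
LOAD_FAST_LOAD_FAST w,i → push 10,2. Stack: [10, 2]
BINARY_OP - → 10 - 2 = 8. Stack: [8]
STORE_FAST w → w=8. Stack: []
LOAD_FAST_LOAD_FAST w,a → push 8,-4. Stack: [8, -4]
BINARY_OP - → 8 - -4 = 12. Stack: [12]
STORE_FAST w → w=12. Stack: []
LOAD_FAST i → push 2. Stack: [2]
LOAD_CONST → push 1. Stack: [2, 1]
BINARY_OP + → 2 + 1 = 3. Stack: [3]
STORE_FAST i → i=3. Stack: []
LOAD_FAST i → push 3. Stack: [3]
LOAD_CONST → push 3. Stack: [3, 3]
COMPARE_OP bool(<) → 3 vs 3 = False. Stack: [False]
POP_JUMP_IF_FALSE → pop False; jump. Stack: []
LOAD_FAST w → push 12. Stack: [12]
RETURN_VALUE → return 12.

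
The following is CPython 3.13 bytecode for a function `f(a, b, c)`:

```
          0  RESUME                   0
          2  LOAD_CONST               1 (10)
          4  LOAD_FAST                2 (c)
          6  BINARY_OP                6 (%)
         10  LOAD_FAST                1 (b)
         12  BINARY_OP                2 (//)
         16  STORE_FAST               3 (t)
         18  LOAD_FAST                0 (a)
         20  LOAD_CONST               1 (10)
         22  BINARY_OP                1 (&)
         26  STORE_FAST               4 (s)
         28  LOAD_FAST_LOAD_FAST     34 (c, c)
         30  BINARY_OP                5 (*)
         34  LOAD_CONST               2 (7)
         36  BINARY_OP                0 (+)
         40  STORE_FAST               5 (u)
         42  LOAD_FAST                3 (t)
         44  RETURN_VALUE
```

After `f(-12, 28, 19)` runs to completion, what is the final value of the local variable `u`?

LOAD_CONST → push 10. Stack: [10]
LOAD_FAST c → push 19. Stack: [10, 19]
BINARY_OP % → 10 % 19 = 10. Stack: [10]
LOAD_FAST b → push 28. Stack: [10, 28]
BINARY_OP // → 10 // 28 = 0. Stack: [0]
STORE_FAST t → t=0. Stack: []
LOAD_FAST a → push -12. Stack: [-12]
LOAD_CONST → push 10. Stack: [-12, 10]
BINARY_OP & → -12 & 10 = 0. Stack: [0]
STORE_FAST s → s=0. Stack: []
LOAD_FAST_LOAD_FAST c,c → push 19,19. Stack: [19, 19]
BINARY_OP * → 19 * 19 = 361. Stack: [361]
LOAD_CONST → push 7. Stack: [361, 7]
BINARY_OP + → 361 + 7 = 368. Stack: [368]
STORE_FAST u → u=368. Stack: []
LOAD_FAST t → push 0. Stack: [0]
RETURN_VALUE → return 0.

368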